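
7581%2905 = 1771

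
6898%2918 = 1062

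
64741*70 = 4531870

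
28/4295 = 28/4295 = 0.01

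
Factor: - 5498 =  - 2^1*2749^1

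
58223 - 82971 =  - 24748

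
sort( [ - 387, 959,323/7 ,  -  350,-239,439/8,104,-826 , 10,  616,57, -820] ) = [ - 826,-820, - 387 , - 350,-239, 10,323/7,439/8, 57,104,  616,959 ] 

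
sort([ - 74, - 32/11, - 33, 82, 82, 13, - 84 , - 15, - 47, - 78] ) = [ - 84, - 78, - 74, - 47  , - 33, - 15, - 32/11 , 13, 82, 82]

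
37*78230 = 2894510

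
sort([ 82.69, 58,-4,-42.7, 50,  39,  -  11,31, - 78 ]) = [ - 78, - 42.7,-11,-4,31,39,50,58,82.69 ] 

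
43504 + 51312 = 94816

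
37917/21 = 1805+4/7= 1805.57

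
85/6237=85/6237=0.01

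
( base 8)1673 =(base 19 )2c5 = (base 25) 1D5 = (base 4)32323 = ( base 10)955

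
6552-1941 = 4611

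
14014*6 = 84084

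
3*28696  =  86088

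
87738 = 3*29246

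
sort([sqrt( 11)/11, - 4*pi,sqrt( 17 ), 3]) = [ - 4 * pi, sqrt( 11) /11,3,sqrt( 17 ) ]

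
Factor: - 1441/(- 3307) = 11^1*131^1*3307^ ( - 1 )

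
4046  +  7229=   11275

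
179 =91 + 88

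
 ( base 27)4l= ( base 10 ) 129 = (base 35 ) 3O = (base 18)73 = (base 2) 10000001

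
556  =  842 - 286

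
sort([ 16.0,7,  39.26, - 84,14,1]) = [-84,1,7,14,16.0, 39.26]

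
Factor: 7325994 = 2^1*3^1 * 13^1 * 93923^1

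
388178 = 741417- 353239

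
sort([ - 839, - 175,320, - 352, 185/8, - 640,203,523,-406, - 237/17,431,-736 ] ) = [ - 839,  -  736,-640,-406, - 352, - 175, - 237/17,185/8,203,320,  431,523] 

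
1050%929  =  121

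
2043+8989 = 11032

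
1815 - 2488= -673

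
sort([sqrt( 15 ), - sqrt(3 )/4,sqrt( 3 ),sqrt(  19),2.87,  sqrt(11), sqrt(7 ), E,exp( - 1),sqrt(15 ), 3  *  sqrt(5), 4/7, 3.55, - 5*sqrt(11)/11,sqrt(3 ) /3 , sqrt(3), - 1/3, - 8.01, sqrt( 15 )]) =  [ - 8.01, - 5 * sqrt( 11 )/11,-sqrt ( 3 )/4,-1/3,exp( - 1),  4/7,sqrt(3 )/3,sqrt( 3),sqrt(3),sqrt( 7), E,2.87, sqrt(11 ),3.55,sqrt(15), sqrt( 15), sqrt (15 ), sqrt( 19 ) , 3*sqrt( 5)] 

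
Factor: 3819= 3^1 * 19^1*67^1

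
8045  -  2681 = 5364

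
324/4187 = 324/4187 = 0.08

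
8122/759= 8122/759 = 10.70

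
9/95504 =9/95504 = 0.00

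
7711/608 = 7711/608 = 12.68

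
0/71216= 0 = 0.00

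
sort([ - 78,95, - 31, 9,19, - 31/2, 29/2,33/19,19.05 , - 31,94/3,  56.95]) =[ - 78, - 31, - 31,  -  31/2,33/19,9, 29/2,19,19.05 , 94/3 , 56.95,95] 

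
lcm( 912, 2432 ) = 7296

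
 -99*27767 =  - 2748933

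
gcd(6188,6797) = 7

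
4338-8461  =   - 4123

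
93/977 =93/977 = 0.10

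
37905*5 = 189525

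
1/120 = 1/120 = 0.01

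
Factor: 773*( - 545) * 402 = - 2^1 * 3^1*5^1*67^1*109^1*773^1 = - 169356570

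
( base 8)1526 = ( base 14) 450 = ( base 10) 854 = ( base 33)pt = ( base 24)1BE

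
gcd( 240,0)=240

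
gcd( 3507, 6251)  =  7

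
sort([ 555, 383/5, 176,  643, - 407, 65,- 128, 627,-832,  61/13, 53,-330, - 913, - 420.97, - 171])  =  [  -  913, - 832, - 420.97, - 407, - 330, - 171, - 128,61/13, 53, 65, 383/5, 176, 555, 627, 643]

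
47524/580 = 81 + 136/145=81.94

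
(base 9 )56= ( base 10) 51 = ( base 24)23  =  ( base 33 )1i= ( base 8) 63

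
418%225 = 193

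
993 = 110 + 883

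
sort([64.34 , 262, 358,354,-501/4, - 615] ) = [ - 615,  -  501/4,64.34, 262, 354, 358 ]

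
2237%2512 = 2237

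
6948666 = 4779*1454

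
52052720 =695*74896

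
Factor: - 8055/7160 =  - 2^(-3)*3^2 = - 9/8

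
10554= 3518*3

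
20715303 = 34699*597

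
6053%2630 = 793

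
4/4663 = 4/4663 =0.00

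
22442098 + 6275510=28717608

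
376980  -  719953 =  - 342973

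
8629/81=8629/81 = 106.53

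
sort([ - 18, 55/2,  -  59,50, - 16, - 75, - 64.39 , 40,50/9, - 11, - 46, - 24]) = [ - 75, - 64.39,-59,  -  46, - 24,-18, - 16, - 11,50/9,  55/2,40, 50 ] 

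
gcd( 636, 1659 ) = 3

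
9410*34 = 319940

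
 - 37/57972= - 1 + 57935/57972 = -0.00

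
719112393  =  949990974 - 230878581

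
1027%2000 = 1027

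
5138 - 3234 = 1904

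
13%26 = 13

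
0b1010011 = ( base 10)83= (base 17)4f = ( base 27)32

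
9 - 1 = 8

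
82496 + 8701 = 91197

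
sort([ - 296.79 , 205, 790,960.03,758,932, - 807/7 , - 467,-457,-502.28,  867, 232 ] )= [ - 502.28, - 467, - 457, - 296.79, - 807/7,205,232, 758,790, 867,932,960.03] 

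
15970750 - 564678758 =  - 548708008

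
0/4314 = 0 =0.00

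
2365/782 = 2365/782  =  3.02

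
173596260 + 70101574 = 243697834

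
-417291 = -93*4487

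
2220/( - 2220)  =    -  1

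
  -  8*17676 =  - 141408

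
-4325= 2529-6854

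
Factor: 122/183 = 2^1*3^( - 1 ) = 2/3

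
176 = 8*22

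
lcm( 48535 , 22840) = 388280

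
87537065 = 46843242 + 40693823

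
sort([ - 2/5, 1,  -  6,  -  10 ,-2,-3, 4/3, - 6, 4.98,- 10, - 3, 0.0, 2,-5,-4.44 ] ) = [ - 10,-10, -6,-6, - 5, - 4.44, - 3,-3,  -  2, - 2/5,  0.0,  1, 4/3, 2, 4.98] 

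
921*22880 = 21072480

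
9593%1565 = 203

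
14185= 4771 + 9414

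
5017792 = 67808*74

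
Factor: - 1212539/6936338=  -  2^( - 1 )*569^1*2131^1*3468169^( - 1 ) 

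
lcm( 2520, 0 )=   0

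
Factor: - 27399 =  - 3^1*9133^1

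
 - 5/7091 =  - 1 + 7086/7091 = - 0.00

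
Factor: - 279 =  - 3^2*31^1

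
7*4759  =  33313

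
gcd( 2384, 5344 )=16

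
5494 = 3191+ 2303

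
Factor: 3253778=2^1*11^1*131^1*1129^1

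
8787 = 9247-460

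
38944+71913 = 110857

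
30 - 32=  - 2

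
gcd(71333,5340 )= 1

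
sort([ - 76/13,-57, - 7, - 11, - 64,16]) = [ - 64, - 57, - 11, - 7, - 76/13, 16 ]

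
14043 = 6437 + 7606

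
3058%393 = 307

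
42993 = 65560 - 22567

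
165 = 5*33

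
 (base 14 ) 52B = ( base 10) 1019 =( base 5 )13034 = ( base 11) 847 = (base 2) 1111111011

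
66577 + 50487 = 117064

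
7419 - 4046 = 3373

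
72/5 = 14 + 2/5 = 14.40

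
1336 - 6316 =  - 4980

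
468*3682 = 1723176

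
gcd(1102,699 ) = 1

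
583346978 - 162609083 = 420737895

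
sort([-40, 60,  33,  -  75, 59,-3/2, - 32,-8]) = [ - 75, - 40, - 32,  -  8, - 3/2, 33,  59 , 60]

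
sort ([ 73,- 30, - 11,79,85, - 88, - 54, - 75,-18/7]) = [ - 88,-75, - 54, - 30, - 11, - 18/7,73,79,85]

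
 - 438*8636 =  - 3782568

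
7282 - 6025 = 1257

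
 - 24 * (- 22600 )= 542400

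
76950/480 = 2565/16 = 160.31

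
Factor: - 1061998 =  - 2^1 *7^1 *31^1*2447^1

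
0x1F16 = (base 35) 6hd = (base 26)BK2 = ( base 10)7958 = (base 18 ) 16A2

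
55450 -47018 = 8432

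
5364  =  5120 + 244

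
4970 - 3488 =1482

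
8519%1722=1631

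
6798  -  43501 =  - 36703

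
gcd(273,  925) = 1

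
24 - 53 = - 29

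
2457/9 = 273 = 273.00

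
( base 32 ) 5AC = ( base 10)5452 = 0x154c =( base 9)7427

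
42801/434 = 98 + 269/434 = 98.62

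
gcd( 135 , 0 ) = 135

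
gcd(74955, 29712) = 3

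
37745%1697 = 411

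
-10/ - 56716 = 5/28358 =0.00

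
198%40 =38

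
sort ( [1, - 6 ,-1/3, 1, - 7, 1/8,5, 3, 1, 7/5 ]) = [-7,-6,-1/3, 1/8,1, 1 , 1, 7/5,3,5]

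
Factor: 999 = 3^3*37^1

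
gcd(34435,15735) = 5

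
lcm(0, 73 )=0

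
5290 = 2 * 2645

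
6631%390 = 1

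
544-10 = 534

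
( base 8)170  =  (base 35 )3f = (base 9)143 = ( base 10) 120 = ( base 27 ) 4C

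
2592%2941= 2592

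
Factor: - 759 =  - 3^1* 11^1 * 23^1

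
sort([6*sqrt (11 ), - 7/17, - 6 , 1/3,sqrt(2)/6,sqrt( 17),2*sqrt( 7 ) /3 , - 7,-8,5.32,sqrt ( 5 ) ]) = [ -8,- 7, - 6, - 7/17, sqrt( 2) /6,  1/3,2*sqrt (7)/3,sqrt (5),  sqrt(17),5.32,6 * sqrt( 11)]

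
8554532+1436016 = 9990548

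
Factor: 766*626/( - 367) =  - 2^2*313^1 * 367^(  -  1)*383^1 = -479516/367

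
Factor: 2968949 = 911^1*3259^1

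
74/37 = 2 = 2.00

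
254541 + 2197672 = 2452213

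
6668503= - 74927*( - 89)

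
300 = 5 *60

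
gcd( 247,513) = 19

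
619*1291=799129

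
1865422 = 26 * 71747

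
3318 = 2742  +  576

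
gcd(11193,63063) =273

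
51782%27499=24283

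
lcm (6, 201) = 402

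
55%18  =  1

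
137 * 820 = 112340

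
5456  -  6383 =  - 927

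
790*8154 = 6441660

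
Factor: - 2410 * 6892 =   -  2^3*5^1*241^1*1723^1 = -  16609720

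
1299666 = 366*3551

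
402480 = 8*50310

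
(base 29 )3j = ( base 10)106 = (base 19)5b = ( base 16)6a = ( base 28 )3m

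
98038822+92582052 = 190620874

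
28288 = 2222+26066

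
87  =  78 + 9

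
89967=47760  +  42207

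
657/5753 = 657/5753 = 0.11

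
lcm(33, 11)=33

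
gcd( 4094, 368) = 46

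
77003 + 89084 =166087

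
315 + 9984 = 10299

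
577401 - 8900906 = -8323505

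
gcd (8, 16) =8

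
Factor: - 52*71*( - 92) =339664 = 2^4*13^1 * 23^1*71^1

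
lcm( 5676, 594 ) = 51084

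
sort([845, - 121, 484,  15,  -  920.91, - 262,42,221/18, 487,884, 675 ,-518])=[  -  920.91,- 518,-262, - 121, 221/18, 15 , 42,484 , 487,  675  ,  845,884]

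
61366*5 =306830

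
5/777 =5/777= 0.01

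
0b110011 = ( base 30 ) 1l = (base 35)1g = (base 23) 25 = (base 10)51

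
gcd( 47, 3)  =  1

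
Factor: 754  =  2^1*13^1*29^1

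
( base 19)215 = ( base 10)746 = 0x2ea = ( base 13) 455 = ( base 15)34B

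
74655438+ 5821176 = 80476614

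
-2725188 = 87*( - 31324)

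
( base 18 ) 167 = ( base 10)439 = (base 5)3224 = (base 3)121021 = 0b110110111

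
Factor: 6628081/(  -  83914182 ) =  - 2^( - 1) * 3^( - 2 )*11^( - 1 )*47^1*227^ ( - 1 )*1867^( - 1) * 141023^1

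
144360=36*4010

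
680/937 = 680/937 = 0.73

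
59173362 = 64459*918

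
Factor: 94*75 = 2^1*  3^1*5^2*47^1 = 7050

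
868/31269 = 124/4467=0.03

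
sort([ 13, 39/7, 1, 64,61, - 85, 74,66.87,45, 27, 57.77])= [ -85,1,  39/7, 13,27,45, 57.77,61,64,66.87,74] 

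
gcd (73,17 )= 1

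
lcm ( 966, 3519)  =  49266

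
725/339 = 2+47/339 = 2.14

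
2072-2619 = - 547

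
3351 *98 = 328398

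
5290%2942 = 2348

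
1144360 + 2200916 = 3345276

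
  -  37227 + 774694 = 737467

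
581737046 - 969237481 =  - 387500435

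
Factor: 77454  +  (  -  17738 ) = 2^2*14929^1 = 59716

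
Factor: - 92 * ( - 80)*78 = 2^7* 3^1* 5^1*13^1*23^1 = 574080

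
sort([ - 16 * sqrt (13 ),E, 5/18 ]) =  [-16 *sqrt(13 ),5/18, E] 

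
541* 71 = 38411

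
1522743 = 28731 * 53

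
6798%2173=279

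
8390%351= 317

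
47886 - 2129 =45757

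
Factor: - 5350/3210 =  - 3^(  -  1) * 5^1= - 5/3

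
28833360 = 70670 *408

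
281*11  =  3091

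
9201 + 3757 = 12958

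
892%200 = 92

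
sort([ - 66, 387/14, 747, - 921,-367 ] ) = [  -  921, - 367, - 66, 387/14,747 ]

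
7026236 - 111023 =6915213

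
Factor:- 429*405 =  - 3^5*5^1 * 11^1*13^1 = - 173745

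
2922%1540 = 1382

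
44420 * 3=133260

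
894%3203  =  894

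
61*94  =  5734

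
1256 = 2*628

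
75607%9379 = 575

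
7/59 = 7/59 = 0.12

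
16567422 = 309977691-293410269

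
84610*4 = 338440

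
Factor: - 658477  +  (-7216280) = -3^2*11^1* 17^1*4679^1=-7874757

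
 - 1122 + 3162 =2040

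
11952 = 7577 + 4375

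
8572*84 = 720048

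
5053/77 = 65+ 48/77  =  65.62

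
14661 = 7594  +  7067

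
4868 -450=4418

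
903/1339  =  903/1339 = 0.67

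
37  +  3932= 3969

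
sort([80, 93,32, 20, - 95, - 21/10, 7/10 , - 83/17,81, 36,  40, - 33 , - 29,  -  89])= [-95,-89, - 33 ,-29, - 83/17, - 21/10, 7/10,  20,32,36,40, 80, 81, 93 ]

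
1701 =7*243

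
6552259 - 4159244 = 2393015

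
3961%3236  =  725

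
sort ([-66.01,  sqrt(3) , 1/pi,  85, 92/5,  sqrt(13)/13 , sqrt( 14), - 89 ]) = [ - 89, -66.01, sqrt( 13 )/13,1/pi, sqrt(3), sqrt( 14), 92/5,  85]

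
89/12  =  89/12 = 7.42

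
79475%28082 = 23311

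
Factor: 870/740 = 2^( - 1)*3^1*29^1*37^( - 1) = 87/74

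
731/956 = 731/956 = 0.76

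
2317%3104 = 2317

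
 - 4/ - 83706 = 2/41853= 0.00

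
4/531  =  4/531=0.01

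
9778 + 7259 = 17037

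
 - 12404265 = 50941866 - 63346131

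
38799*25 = 969975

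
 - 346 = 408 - 754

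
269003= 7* 38429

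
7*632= 4424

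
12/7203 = 4/2401 = 0.00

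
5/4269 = 5/4269 = 0.00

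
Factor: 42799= 127^1 * 337^1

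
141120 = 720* 196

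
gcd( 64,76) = 4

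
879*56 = 49224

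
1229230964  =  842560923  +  386670041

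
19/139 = 19/139=0.14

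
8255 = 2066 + 6189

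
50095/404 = 50095/404 =124.00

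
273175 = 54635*5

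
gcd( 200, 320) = 40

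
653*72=47016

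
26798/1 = 26798 = 26798.00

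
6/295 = 6/295 =0.02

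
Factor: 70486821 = 3^3*2610623^1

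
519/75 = 6+23/25 = 6.92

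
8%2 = 0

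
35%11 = 2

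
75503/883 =85 + 448/883 = 85.51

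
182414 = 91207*2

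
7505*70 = 525350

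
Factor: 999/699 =333/233  =  3^2*37^1*233^(- 1)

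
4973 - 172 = 4801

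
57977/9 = 6441  +  8/9 =6441.89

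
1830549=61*30009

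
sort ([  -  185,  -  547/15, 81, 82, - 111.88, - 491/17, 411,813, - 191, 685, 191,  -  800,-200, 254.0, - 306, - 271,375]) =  [ - 800, - 306, - 271, - 200,  -  191, - 185, - 111.88,-547/15, - 491/17, 81,82, 191, 254.0,375, 411,  685, 813 ] 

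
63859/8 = 7982+3/8 = 7982.38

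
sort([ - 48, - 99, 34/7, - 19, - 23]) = [ - 99, -48, - 23,  -  19,34/7]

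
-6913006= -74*93419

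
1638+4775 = 6413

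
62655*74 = 4636470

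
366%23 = 21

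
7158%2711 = 1736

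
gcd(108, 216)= 108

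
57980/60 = 966 + 1/3 = 966.33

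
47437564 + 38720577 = 86158141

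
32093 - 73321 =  - 41228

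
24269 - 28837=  - 4568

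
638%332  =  306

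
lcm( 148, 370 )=740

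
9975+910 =10885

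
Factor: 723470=2^1*5^1*11^1*6577^1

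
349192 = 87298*4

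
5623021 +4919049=10542070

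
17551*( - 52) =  - 912652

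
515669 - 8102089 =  - 7586420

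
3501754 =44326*79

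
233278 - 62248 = 171030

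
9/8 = 1 + 1/8 = 1.12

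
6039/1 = 6039 = 6039.00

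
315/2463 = 105/821 = 0.13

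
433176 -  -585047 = 1018223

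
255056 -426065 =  - 171009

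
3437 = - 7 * (  -  491)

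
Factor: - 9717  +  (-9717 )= -2^1*3^1*41^1 * 79^1 = - 19434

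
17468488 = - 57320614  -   - 74789102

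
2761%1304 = 153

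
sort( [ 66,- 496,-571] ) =[ - 571, - 496,66 ] 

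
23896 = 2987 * 8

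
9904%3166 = 406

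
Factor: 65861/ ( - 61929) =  - 3^( - 2 )*7^( - 1)*67^1 = - 67/63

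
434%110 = 104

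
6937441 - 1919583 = 5017858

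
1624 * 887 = 1440488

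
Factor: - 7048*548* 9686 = -2^6*29^1 * 137^1*167^1*881^1 = -37410276544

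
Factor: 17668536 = 2^3*3^1*37^1*101^1  *  197^1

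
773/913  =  773/913 = 0.85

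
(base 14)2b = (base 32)17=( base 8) 47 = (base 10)39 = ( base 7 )54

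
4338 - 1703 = 2635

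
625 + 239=864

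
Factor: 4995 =3^3*5^1*37^1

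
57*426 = 24282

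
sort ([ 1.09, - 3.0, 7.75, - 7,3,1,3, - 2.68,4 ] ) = [ - 7 , - 3.0, - 2.68,1, 1.09,3,3, 4, 7.75 ] 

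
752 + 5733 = 6485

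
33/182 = 33/182  =  0.18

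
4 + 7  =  11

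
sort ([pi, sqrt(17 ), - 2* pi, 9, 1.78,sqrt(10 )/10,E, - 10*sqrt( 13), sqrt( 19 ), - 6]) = [-10*sqrt( 13 ), - 2*pi,-6, sqrt( 10)/10, 1.78, E,pi, sqrt( 17),sqrt(19),9]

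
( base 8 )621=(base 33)c5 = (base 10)401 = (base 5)3101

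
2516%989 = 538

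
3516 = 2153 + 1363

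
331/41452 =331/41452 = 0.01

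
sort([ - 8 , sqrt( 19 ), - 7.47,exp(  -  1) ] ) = [-8,  -  7.47,exp( - 1),sqrt ( 19 ) ]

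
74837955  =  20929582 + 53908373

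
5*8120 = 40600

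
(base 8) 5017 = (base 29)31n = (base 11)1A31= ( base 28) 37R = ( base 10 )2575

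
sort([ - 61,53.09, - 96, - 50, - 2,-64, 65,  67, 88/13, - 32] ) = [ - 96, - 64,- 61, - 50,- 32,-2, 88/13,53.09 , 65,67 ]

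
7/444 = 7/444 = 0.02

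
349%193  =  156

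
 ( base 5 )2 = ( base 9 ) 2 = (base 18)2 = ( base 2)10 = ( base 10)2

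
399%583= 399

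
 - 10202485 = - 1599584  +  -8602901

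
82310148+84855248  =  167165396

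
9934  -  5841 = 4093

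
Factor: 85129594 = 2^1*11^1 *43^1*89989^1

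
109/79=1 + 30/79  =  1.38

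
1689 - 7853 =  - 6164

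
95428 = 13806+81622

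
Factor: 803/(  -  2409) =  - 3^( - 1) = -1/3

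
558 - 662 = -104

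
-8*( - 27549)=220392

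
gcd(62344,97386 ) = 2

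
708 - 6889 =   -  6181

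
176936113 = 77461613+99474500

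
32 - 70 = - 38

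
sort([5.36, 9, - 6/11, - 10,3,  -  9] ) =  [ - 10,-9, - 6/11,  3, 5.36 , 9 ] 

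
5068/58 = 87 + 11/29  =  87.38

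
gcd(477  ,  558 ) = 9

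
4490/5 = 898  =  898.00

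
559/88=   559/88 = 6.35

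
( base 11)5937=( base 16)1E68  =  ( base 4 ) 1321220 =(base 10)7784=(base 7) 31460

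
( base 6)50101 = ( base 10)6517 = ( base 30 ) 777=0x1975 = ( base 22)DA5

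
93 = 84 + 9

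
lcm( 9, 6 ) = 18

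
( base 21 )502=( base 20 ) 5A7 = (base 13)100a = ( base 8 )4237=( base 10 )2207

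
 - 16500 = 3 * ( - 5500)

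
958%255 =193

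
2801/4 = 2801/4=700.25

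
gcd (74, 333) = 37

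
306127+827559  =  1133686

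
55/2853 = 55/2853= 0.02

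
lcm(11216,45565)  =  729040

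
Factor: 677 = 677^1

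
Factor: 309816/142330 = 468/215 = 2^2*3^2 * 5^(- 1)*13^1  *43^(-1)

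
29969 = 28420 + 1549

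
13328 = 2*6664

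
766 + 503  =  1269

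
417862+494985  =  912847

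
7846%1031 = 629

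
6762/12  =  563 + 1/2 = 563.50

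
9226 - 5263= 3963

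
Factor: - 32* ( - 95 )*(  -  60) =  - 2^7*3^1*5^2*19^1 = - 182400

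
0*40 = 0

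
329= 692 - 363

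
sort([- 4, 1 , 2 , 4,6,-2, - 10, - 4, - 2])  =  [ - 10, - 4, -4, - 2, - 2 , 1,  2 , 4, 6]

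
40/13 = 3 + 1/13 = 3.08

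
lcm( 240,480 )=480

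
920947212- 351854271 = 569092941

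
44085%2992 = 2197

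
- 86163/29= - 86163/29 = - 2971.14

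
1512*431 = 651672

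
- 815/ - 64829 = 815/64829 = 0.01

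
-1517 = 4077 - 5594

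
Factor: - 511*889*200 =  - 2^3*5^2*7^2*73^1*127^1 = - 90855800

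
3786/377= 10 + 16/377 = 10.04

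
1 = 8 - 7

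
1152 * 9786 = 11273472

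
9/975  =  3/325=0.01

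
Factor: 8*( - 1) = - 8  =  -2^3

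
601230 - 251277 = 349953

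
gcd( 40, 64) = 8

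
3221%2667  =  554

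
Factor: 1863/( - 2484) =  - 2^( - 2)*3^1 = - 3/4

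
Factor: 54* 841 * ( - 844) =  - 38329416 = - 2^3*3^3 * 29^2 *211^1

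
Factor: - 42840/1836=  - 70/3 = - 2^1*3^(-1)*5^1*7^1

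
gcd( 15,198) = 3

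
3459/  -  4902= - 1153/1634 = -  0.71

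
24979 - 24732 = 247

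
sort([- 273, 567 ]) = [ - 273,  567] 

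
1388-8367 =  - 6979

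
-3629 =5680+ - 9309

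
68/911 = 68/911 = 0.07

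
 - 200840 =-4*50210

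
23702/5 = 4740+2/5 = 4740.40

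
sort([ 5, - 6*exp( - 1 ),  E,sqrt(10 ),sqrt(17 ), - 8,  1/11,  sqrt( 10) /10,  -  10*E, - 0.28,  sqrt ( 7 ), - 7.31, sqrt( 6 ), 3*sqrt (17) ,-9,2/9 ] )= [ - 10*E, - 9, - 8, - 7.31, - 6*exp (- 1), - 0.28 , 1/11, 2/9, sqrt(10) /10, sqrt( 6), sqrt ( 7 ),E , sqrt( 10),sqrt( 17 ),  5,3*sqrt(17 ) ] 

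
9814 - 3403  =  6411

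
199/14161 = 199/14161 = 0.01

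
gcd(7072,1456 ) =208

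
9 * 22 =198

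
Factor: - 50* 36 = -1800 = -  2^3*3^2*5^2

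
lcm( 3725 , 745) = 3725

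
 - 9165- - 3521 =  - 5644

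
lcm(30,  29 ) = 870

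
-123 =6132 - 6255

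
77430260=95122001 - 17691741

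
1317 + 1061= 2378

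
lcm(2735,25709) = 128545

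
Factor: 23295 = 3^1*5^1*1553^1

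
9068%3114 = 2840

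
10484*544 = 5703296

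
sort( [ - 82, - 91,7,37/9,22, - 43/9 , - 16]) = [ - 91, - 82,-16, -43/9,37/9 , 7, 22 ] 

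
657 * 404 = 265428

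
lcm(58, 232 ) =232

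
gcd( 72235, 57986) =1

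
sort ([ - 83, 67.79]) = [  -  83, 67.79 ] 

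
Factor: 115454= 2^1*57727^1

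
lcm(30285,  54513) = 272565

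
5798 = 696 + 5102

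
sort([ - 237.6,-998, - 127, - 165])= [  -  998,-237.6, - 165,-127]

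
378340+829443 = 1207783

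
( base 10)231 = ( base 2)11100111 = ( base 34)6r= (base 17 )da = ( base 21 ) b0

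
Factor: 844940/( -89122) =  - 422470/44561 = - 2^1*5^1*11^( - 1 )*83^1*509^1 * 4051^( - 1) 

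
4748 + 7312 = 12060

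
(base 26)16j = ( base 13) 506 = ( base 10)851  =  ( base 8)1523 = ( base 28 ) 12B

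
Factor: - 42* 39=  - 1638 = - 2^1 * 3^2*7^1 *13^1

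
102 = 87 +15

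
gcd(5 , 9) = 1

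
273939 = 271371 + 2568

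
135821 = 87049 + 48772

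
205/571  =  205/571  =  0.36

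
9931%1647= 49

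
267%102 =63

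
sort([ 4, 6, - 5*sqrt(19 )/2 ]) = [ -5*sqrt(19)/2, 4, 6] 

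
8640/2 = 4320 = 4320.00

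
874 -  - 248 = 1122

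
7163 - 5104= 2059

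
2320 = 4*580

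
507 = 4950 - 4443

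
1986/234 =331/39 = 8.49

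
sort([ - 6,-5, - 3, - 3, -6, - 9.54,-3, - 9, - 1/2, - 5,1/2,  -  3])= [ - 9.54, - 9, - 6, - 6, - 5, - 5, - 3, - 3, - 3, - 3, - 1/2, 1/2] 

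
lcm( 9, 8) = 72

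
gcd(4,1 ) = 1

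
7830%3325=1180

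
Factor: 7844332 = 2^2  *1961083^1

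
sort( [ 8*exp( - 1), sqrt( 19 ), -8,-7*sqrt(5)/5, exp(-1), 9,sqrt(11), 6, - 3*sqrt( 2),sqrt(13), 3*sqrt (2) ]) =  [ - 8, - 3*sqrt( 2), - 7* sqrt(5 ) /5, exp( - 1),8*exp(-1 ), sqrt( 11 ),sqrt ( 13), 3*sqrt( 2), sqrt( 19),6, 9]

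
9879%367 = 337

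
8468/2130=4234/1065=3.98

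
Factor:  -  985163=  - 307^1 *3209^1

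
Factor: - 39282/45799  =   - 2^1*3^1 * 13^( - 2 )*271^( - 1) * 6547^1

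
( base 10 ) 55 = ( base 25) 25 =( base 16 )37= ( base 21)2D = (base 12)47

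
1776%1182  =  594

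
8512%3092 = 2328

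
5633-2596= 3037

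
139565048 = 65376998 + 74188050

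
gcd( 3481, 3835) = 59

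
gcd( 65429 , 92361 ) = 1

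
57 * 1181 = 67317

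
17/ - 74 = - 1 + 57/74= -  0.23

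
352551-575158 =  -222607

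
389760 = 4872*80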